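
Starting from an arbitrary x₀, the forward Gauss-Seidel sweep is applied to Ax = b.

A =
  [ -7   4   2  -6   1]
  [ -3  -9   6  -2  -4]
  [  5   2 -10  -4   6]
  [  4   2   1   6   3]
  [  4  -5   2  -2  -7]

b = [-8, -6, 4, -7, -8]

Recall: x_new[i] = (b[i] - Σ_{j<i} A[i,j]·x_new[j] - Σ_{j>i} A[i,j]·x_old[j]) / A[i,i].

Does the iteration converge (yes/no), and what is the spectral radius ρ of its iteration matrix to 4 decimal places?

no, ρ = 1.6498

A = D + L + U where D = diag(-7, -9, -10, 6, -7).
GS T = -(D+L)⁻¹U: row 0 first, T[0,1] = -(4)/(-7) = +0.5714; later rows by forward substitution.
  T[0,:] = [+0.0000 +0.5714 +0.2857 -0.8571 +0.1429]
  T[1,:] = [+0.0000 -0.1905 +0.5714 +0.0635 -0.4921]
  T[2,:] = [+0.0000 +0.2476 +0.2571 -0.8159 +0.5730]
  T[3,:] = [+0.0000 -0.3587 -0.4238 +0.6862 -0.5267]
  T[4,:] = [+0.0000 +0.6358 -0.0503 -0.9643 +0.7473]
|eigenvalues of T|: 1.6498, 0.4190, 0.4190, 0.1503, 0.0000.
spectral radius ρ = 1.6498; 1.6498 > 1 ⇒ diverges.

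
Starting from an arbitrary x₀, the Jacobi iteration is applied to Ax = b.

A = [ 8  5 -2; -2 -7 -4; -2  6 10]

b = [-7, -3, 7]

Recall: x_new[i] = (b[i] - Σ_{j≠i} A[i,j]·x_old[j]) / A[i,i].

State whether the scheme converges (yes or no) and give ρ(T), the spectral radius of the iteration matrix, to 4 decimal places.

Write A = D+L+U with D = diag(8, -7, 10).
Jacobi: T = -D⁻¹(L+U), T[0,2] = -(-2)/(8) = +0.2500; T[0,0] = 0.
  T[0,:] = [+0.0000  -0.6250  +0.2500]
  T[1,:] = [-0.2857  +0.0000  -0.5714]
  T[2,:] = [+0.2000  -0.6000  +0.0000]
|roots of det(T-λI)|: 0.8410, 0.6228, 0.2182.
ρ(T) = max|λ| = 0.8410; 0.8410 < 1, so it converges for any x₀.

yes, ρ = 0.8410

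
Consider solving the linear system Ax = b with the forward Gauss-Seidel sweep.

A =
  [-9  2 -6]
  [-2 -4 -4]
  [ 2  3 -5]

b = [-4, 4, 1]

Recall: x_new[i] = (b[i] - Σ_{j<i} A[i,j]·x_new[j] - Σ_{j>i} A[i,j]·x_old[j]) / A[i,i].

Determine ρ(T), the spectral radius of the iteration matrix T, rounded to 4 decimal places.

Let D = diag(-9, -4, -5); L, U the strict triangles.
T_GS = -(D+L)⁻¹U: row 0 first, T[0,2] = -(-6)/(-9) = -0.6667; later rows by forward substitution.
  T[0,:] = [+0.0000  +0.2222  -0.6667]
  T[1,:] = [+0.0000  -0.1111  -0.6667]
  T[2,:] = [+0.0000  +0.0222  -0.6667]
|λ(T)| sorted: 0.6386, 0.1392, 0.0000.
ρ(T) = max|λ| = 0.6386; 0.6386 < 1 ⇒ converges.

0.6386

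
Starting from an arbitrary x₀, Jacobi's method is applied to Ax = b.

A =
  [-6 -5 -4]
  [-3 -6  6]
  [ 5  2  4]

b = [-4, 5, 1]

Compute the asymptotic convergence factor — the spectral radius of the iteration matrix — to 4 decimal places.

1.2130

A = D + L + U where D = diag(-6, -6, 4).
T_J = -D⁻¹(L+U): T[1,2] = -(6)/(-6) = +1.0000; T[1,1] = 0.
  T[0,:] = [+0.0000  -0.8333  -0.6667]
  T[1,:] = [-0.5000  +0.0000  +1.0000]
  T[2,:] = [-1.2500  -0.5000  +0.0000]
|roots of det(T-λI)|: 1.2130, 0.8493, 0.8493.
ρ(T) = max|λ| = 1.2130; 1.2130 > 1, so it fails to converge.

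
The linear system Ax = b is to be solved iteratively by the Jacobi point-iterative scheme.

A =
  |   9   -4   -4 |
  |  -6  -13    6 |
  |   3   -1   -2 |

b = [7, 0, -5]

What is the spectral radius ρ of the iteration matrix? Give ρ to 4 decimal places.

Diagonal D = diag(9, -13, -2); L, U strict lower/upper.
Jacobi: T = -D⁻¹(L+U), T[2,1] = -(-1)/(-2) = -0.5000; T[2,2] = 0.
  T[0,:] = [+0.0000 +0.4444 +0.4444]
  T[1,:] = [-0.4615 +0.0000 +0.4615]
  T[2,:] = [+1.5000 -0.5000 +0.0000]
moduli |λ_i(T)| = 0.8460, 0.6964, 0.6964.
spectral radius ρ = 0.8460; 0.8460 < 1, so it converges for any x₀.

0.8460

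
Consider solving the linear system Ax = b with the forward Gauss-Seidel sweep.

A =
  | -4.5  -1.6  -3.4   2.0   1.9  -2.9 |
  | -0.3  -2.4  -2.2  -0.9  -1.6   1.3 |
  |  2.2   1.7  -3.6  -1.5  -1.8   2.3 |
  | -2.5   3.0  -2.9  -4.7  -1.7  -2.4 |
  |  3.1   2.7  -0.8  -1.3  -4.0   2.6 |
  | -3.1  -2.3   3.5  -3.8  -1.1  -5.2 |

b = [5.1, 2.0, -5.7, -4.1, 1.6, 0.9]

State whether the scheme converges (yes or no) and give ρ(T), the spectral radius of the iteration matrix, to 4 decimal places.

no, ρ = 1.5416

Let D = diag(-4.5, -2.4, -3.6, -4.7, -4, -5.2); L, U the strict triangles.
T_GS = -(D+L)⁻¹U: row 0 first, T[0,2] = -(-3.4)/(-4.5) = -0.7556; later rows by forward substitution.
  T[0,:] = [+0.0000  -0.3556  -0.7556  +0.4444  +0.4222  -0.6444]
  T[1,:] = [+0.0000  +0.0444  -0.8222  -0.4306  -0.7194  +0.6222]
  T[2,:] = [+0.0000  -0.1963  -0.8500  -0.3484  -0.5817  +0.5389]
  T[3,:] = [+0.0000  +0.3386  +0.4015  -0.2963  -0.6866  -0.1032]
  T[4,:] = [+0.0000  -0.3163  -1.1011  +0.2198  +0.1811  +0.4963]
  T[5,:] = [+0.0000  -0.1203  +0.1815  -0.1390  +0.1384  +0.4421]
|λ(T)| sorted: 1.5416, 0.4429, 0.4360, 0.4360, 0.1467, 0.0000.
spectral radius ρ = 1.5416; 1.5416 > 1 ⇒ diverges.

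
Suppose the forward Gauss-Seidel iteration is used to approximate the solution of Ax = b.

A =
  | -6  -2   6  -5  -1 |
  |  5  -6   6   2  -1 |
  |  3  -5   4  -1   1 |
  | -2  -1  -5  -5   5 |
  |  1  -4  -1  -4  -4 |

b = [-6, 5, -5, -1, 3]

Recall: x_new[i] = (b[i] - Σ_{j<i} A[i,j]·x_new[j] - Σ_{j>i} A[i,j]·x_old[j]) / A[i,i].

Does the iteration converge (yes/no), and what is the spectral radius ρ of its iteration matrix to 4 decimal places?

no, ρ = 1.1592

A = D + L + U where D = diag(-6, -6, 4, -5, -4).
Gauss-Seidel: T = -(D+L)⁻¹U, row 0 first, T[0,1] = -(-2)/(-6) = -0.3333; later rows by forward substitution.
  T[0,:] = [+0.0000, -0.3333, +1.0000, -0.8333, -0.1667]
  T[1,:] = [+0.0000, -0.2778, +1.8333, -0.3611, -0.3056]
  T[2,:] = [+0.0000, -0.0972, +1.5417, +0.4236, -0.5069]
  T[3,:] = [+0.0000, +0.2861, -2.3083, -0.0181, +1.6347]
  T[4,:] = [+0.0000, -0.0674, +0.3396, +0.0649, -1.2441]
moduli |λ_i(T)| = 1.1592, 0.8251, 0.8251, 0.0264, 0.0000.
ρ(T) = max|λ| = 1.1592; 1.1592 > 1 ⇒ diverges.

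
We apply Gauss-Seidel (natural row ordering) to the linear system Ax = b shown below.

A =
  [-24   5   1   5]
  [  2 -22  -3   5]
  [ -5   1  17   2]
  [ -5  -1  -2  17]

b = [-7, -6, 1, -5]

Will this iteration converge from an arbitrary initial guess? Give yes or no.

yes

Split A = D + L + U, D = diag(-24, -22, 17, 17).
T_GS = -(D+L)⁻¹U: row 0 first, T[0,2] = -(1)/(-24) = +0.0417; later rows by forward substitution.
  T[0,:] = [+0.0000, +0.2083, +0.0417, +0.2083]
  T[1,:] = [+0.0000, +0.0189, -0.1326, +0.2462]
  T[2,:] = [+0.0000, +0.0602, +0.0201, -0.0709]
  T[3,:] = [+0.0000, +0.0695, +0.0068, +0.0674]
|λ(T)| sorted: 0.1723, 0.0755, 0.0755, 0.0000.
ρ = 0.1723; 0.1723 < 1: convergent.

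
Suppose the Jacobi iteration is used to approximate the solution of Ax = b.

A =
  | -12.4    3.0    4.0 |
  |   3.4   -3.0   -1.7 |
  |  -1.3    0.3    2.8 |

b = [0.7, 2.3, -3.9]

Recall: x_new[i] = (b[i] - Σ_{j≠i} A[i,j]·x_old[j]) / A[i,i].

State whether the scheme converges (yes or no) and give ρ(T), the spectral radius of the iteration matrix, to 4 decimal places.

A = D + L + U where D = diag(-12.4, -3, 2.8).
Jacobi: T = -D⁻¹(L+U), T[0,2] = -(4)/(-12.4) = +0.3226; T[0,0] = 0.
  T[0,:] = [+0.0000  +0.2419  +0.3226]
  T[1,:] = [+1.1333  +0.0000  -0.5667]
  T[2,:] = [+0.4643  -0.1071  +0.0000]
|eigenvalues of T|: 0.7847, 0.5436, 0.2410.
spectral radius ρ = 0.7847; 0.7847 < 1, so it converges for any x₀.

yes, ρ = 0.7847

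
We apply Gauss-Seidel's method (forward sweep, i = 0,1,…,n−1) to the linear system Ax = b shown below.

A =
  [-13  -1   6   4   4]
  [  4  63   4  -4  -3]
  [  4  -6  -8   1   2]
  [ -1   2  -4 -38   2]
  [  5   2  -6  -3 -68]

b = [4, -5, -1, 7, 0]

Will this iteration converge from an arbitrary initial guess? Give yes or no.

Write A = D+L+U with D = diag(-13, 63, -8, -38, -68).
GS T = -(D+L)⁻¹U: row 0 first, T[0,3] = -(4)/(-13) = +0.3077; later rows by forward substitution.
  T[0,:] = [+0.0000, -0.0769, +0.4615, +0.3077, +0.3077]
  T[1,:] = [+0.0000, +0.0049, -0.0928, +0.0440, +0.0281]
  T[2,:] = [+0.0000, -0.0421, +0.3004, +0.2459, +0.3828]
  T[3,:] = [+0.0000, +0.0067, -0.0486, -0.0317, +0.0057]
  T[4,:] = [+0.0000, -0.0021, +0.0069, +0.0036, -0.0106]
|λ(T)| sorted: 0.2848, 0.0239, 0.0186, 0.0186, 0.0000.
ρ(T) = max|λ| = 0.2848; 0.2848 < 1: convergent.

yes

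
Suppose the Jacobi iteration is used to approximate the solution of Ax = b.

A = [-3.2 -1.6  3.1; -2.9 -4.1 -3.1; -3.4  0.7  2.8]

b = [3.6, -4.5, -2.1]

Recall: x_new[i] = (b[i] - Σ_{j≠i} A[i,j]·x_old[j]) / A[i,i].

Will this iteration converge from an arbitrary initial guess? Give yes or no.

no

A = D + L + U where D = diag(-3.2, -4.1, 2.8).
T_J = -D⁻¹(L+U): T[1,0] = -(-2.9)/(-4.1) = -0.7073; T[1,1] = 0.
  T[0,:] = [+0.0000, -0.5000, +0.9688]
  T[1,:] = [-0.7073, +0.0000, -0.7561]
  T[2,:] = [+1.2143, -0.2500, +0.0000]
eigenvalue magnitudes: 1.4660, 1.0605, 0.4055.
ρ = 1.4660; 1.4660 > 1 ⇒ diverges.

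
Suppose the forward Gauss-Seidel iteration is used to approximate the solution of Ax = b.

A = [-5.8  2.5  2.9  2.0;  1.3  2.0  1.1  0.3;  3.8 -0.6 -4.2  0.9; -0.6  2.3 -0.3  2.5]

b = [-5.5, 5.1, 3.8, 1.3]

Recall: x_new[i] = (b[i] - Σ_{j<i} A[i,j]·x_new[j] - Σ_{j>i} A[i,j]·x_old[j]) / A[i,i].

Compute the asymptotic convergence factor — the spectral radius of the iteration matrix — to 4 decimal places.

Diagonal D = diag(-5.8, 2, -4.2, 2.5); L, U strict lower/upper.
T_GS = -(D+L)⁻¹U: row 0 first, T[0,3] = -(2)/(-5.8) = +0.3448; later rows by forward substitution.
  T[0,:] = [+0.0000 +0.4310 +0.5000 +0.3448]
  T[1,:] = [+0.0000 -0.2802 -0.8750 -0.3741]
  T[2,:] = [+0.0000 +0.4300 +0.5774 +0.5797]
  T[3,:] = [+0.0000 +0.4128 +0.9943 +0.4965]
|roots of det(T-λI)|: 0.8474, 0.1498, 0.0961, 0.0000.
ρ(T) = max|λ| = 0.8474; 0.8474 < 1 ⇒ converges.

0.8474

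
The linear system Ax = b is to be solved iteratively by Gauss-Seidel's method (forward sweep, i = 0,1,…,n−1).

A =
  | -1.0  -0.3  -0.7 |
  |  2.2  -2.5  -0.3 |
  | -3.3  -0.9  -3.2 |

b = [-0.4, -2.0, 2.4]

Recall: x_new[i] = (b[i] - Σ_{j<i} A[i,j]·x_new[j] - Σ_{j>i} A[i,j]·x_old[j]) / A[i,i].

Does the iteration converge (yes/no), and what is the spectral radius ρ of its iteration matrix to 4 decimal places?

Split A = D + L + U, D = diag(-1, -2.5, -3.2).
Gauss-Seidel: T = -(D+L)⁻¹U, row 0 first, T[0,1] = -(-0.3)/(-1) = -0.3000; later rows by forward substitution.
  T[0,:] = [+0.0000  -0.3000  -0.7000]
  T[1,:] = [+0.0000  -0.2640  -0.7360]
  T[2,:] = [+0.0000  +0.3836  +0.9289]
|eigenvalues of T|: 0.6033, 0.0615, 0.0000.
spectral radius ρ = 0.6033; 0.6033 < 1: convergent.

yes, ρ = 0.6033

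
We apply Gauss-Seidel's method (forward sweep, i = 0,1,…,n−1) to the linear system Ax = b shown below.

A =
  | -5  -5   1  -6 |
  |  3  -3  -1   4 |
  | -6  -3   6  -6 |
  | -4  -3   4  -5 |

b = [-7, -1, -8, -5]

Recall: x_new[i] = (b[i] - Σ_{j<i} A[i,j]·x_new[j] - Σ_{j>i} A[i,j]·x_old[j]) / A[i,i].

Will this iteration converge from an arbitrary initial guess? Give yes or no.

no

A = D + L + U where D = diag(-5, -3, 6, -5).
T_GS = -(D+L)⁻¹U: row 0 first, T[0,2] = -(1)/(-5) = +0.2000; later rows by forward substitution.
  T[0,:] = [+0.0000 -1.0000 +0.2000 -1.2000]
  T[1,:] = [+0.0000 -1.0000 -0.1333 +0.1333]
  T[2,:] = [+0.0000 -1.5000 +0.1333 -0.1333]
  T[3,:] = [+0.0000 +0.2000 +0.0267 +0.7733]
moduli |λ_i(T)| = 1.1679, 0.7829, 0.2916, 0.0000.
spectral radius ρ = 1.1679; 1.1679 > 1, so it fails to converge.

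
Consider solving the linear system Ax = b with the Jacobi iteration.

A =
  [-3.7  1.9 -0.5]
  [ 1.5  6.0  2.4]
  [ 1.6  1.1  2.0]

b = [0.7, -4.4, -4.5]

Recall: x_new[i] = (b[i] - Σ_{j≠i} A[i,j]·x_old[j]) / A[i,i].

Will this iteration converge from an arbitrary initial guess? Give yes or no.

Split A = D + L + U, D = diag(-3.7, 6, 2).
Jacobi: T = -D⁻¹(L+U), T[2,0] = -(1.6)/(2) = -0.8000; T[2,2] = 0.
  T[0,:] = [+0.0000  +0.5135  -0.1351]
  T[1,:] = [-0.2500  +0.0000  -0.4000]
  T[2,:] = [-0.8000  -0.5500  +0.0000]
|λ(T)| sorted: 0.6509, 0.4732, 0.4732.
ρ = 0.6509; 0.6509 < 1 ⇒ converges.

yes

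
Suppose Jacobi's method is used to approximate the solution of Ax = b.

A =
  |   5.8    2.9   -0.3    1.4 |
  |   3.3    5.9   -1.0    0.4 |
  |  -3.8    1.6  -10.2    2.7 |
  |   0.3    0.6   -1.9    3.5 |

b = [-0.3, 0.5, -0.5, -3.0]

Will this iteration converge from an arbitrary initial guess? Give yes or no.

yes

Write A = D+L+U with D = diag(5.8, 5.9, -10.2, 3.5).
Jacobi: T = -D⁻¹(L+U), T[0,3] = -(1.4)/(5.8) = -0.2414; T[0,0] = 0.
  T[0,:] = [+0.0000 -0.5000 +0.0517 -0.2414]
  T[1,:] = [-0.5593 +0.0000 +0.1695 -0.0678]
  T[2,:] = [-0.3725 +0.1569 +0.0000 +0.2647]
  T[3,:] = [-0.0857 -0.1714 +0.5429 +0.0000]
|eigenvalues of T|: 0.6599, 0.5059, 0.4107, 0.2567.
ρ(T) = max|λ| = 0.6599; 0.6599 < 1: convergent.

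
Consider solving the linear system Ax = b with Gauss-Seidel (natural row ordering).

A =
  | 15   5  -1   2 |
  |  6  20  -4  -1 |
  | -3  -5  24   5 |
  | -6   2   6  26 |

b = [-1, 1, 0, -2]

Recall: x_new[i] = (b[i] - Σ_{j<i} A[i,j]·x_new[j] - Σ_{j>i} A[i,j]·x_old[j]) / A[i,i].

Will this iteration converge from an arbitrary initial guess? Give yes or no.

Split A = D + L + U, D = diag(15, 20, 24, 26).
T_GS = -(D+L)⁻¹U: row 0 first, T[0,3] = -(2)/(15) = -0.1333; later rows by forward substitution.
  T[0,:] = [+0.0000, -0.3333, +0.0667, -0.1333]
  T[1,:] = [+0.0000, +0.1000, +0.1800, +0.0900]
  T[2,:] = [+0.0000, -0.0208, +0.0458, -0.2062]
  T[3,:] = [+0.0000, -0.0798, -0.0090, +0.0099]
eigenvalue magnitudes: 0.1745, 0.1355, 0.1355, 0.0000.
spectral radius ρ = 0.1745; 0.1745 < 1 ⇒ converges.

yes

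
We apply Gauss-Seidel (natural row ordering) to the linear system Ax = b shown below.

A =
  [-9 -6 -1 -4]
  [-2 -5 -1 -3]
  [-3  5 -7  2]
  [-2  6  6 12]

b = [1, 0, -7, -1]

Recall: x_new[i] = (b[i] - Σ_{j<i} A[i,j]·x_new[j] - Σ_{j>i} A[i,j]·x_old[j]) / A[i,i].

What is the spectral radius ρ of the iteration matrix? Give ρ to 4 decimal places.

A = D + L + U where D = diag(-9, -5, -7, 12).
GS T = -(D+L)⁻¹U: row 0 first, T[0,1] = -(-6)/(-9) = -0.6667; later rows by forward substitution.
  T[0,:] = [+0.0000  -0.6667  -0.1111  -0.4444]
  T[1,:] = [+0.0000  +0.2667  -0.1556  -0.4222]
  T[2,:] = [+0.0000  +0.4762  -0.0635  +0.1746]
  T[3,:] = [+0.0000  -0.4825  +0.0910  +0.0497]
|λ(T)| sorted: 0.5506, 0.2519, 0.0458, 0.0000.
ρ = 0.5506; 0.5506 < 1: convergent.

0.5506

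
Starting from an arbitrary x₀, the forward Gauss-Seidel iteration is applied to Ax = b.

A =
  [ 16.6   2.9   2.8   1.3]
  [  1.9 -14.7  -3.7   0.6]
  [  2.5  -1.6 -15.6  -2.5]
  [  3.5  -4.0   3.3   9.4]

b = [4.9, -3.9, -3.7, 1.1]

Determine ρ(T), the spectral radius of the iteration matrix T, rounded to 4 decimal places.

Diagonal D = diag(16.6, -14.7, -15.6, 9.4); L, U strict lower/upper.
GS T = -(D+L)⁻¹U: row 0 first, T[0,3] = -(1.3)/(16.6) = -0.0783; later rows by forward substitution.
  T[0,:] = [+0.0000 -0.1747 -0.1687 -0.0783]
  T[1,:] = [+0.0000 -0.0226 -0.2735 +0.0307]
  T[2,:] = [+0.0000 -0.0257 +0.0010 -0.1760]
  T[3,:] = [+0.0000 +0.0645 -0.0539 +0.1040]
|λ(T)| sorted: 0.2258, 0.1078, 0.1078, 0.0000.
ρ(T) = max|λ| = 0.2258; 0.2258 < 1: convergent.

0.2258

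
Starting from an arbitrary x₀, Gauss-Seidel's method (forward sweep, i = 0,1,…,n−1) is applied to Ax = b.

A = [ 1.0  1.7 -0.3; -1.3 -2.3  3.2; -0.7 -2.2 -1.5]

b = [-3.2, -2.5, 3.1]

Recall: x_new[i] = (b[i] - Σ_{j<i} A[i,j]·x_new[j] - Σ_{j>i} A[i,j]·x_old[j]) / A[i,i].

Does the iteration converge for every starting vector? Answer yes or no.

no

Let D = diag(1, -2.3, -1.5); L, U the strict triangles.
Gauss-Seidel: T = -(D+L)⁻¹U, row 0 first, T[0,2] = -(-0.3)/(1) = +0.3000; later rows by forward substitution.
  T[0,:] = [+0.0000  -1.7000  +0.3000]
  T[1,:] = [+0.0000  +0.9609  +1.2217]
  T[2,:] = [+0.0000  -0.6159  -1.9319]
eigenvalue magnitudes: 1.6429, 0.6719, 0.0000.
ρ(T) = max|λ| = 1.6429; 1.6429 > 1: divergent.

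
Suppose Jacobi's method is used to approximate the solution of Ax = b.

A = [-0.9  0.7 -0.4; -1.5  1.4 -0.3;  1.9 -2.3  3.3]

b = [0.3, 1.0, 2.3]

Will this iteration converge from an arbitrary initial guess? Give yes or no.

A = D + L + U where D = diag(-0.9, 1.4, 3.3).
T_J = -D⁻¹(L+U): T[0,2] = -(-0.4)/(-0.9) = -0.4444; T[0,0] = 0.
  T[0,:] = [+0.0000  +0.7778  -0.4444]
  T[1,:] = [+1.0714  +0.0000  +0.2143]
  T[2,:] = [-0.5758  +0.6970  +0.0000]
|roots of det(T-λI)|: 1.2566, 0.8613, 0.3953.
spectral radius ρ = 1.2566; 1.2566 > 1 ⇒ diverges.

no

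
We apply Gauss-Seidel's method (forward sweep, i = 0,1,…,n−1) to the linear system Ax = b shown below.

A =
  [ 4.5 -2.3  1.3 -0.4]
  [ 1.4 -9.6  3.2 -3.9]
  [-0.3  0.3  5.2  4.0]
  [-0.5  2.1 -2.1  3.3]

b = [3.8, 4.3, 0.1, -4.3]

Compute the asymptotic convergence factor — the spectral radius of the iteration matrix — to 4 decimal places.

0.5613

Diagonal D = diag(4.5, -9.6, 5.2, 3.3); L, U strict lower/upper.
GS T = -(D+L)⁻¹U: row 0 first, T[0,2] = -(1.3)/(4.5) = -0.2889; later rows by forward substitution.
  T[0,:] = [+0.0000 +0.5111 -0.2889 +0.0889]
  T[1,:] = [+0.0000 +0.0745 +0.2912 -0.3933]
  T[2,:] = [+0.0000 +0.0252 -0.0335 -0.7414]
  T[3,:] = [+0.0000 +0.0460 -0.2504 -0.2081]
|λ(T)| sorted: 0.5613, 0.2561, 0.1381, 0.0000.
ρ(T) = max|λ| = 0.5613; 0.5613 < 1 ⇒ converges.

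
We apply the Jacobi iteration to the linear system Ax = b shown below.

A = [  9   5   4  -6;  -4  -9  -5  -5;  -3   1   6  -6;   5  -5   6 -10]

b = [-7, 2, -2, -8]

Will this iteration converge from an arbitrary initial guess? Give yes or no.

no

Write A = D+L+U with D = diag(9, -9, 6, -10).
Jacobi: T = -D⁻¹(L+U), T[2,0] = -(-3)/(6) = +0.5000; T[2,2] = 0.
  T[0,:] = [+0.0000 -0.5556 -0.4444 +0.6667]
  T[1,:] = [-0.4444 +0.0000 -0.5556 -0.5556]
  T[2,:] = [+0.5000 -0.1667 +0.0000 +1.0000]
  T[3,:] = [+0.5000 -0.5000 +0.6000 +0.0000]
|roots of det(T-λI)|: 1.3880, 0.7750, 0.3510, 0.3510.
spectral radius ρ = 1.3880; 1.3880 > 1, so it fails to converge.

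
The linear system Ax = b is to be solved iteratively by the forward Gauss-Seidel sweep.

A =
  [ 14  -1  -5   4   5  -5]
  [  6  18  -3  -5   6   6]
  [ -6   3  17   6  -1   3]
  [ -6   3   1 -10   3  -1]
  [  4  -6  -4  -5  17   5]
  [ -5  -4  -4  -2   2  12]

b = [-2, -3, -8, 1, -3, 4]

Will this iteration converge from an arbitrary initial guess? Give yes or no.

yes

Diagonal D = diag(14, 18, 17, -10, 17, 12); L, U strict lower/upper.
T_GS = -(D+L)⁻¹U: row 0 first, T[0,3] = -(4)/(14) = -0.2857; later rows by forward substitution.
  T[0,:] = [+0.0000 +0.0714 +0.3571 -0.2857 -0.3571 +0.3571]
  T[1,:] = [+0.0000 -0.0238 +0.0476 +0.3730 -0.2143 -0.4524]
  T[2,:] = [+0.0000 +0.0294 +0.1176 -0.5196 -0.0294 +0.0294]
  T[3,:] = [+0.0000 -0.0471 -0.1882 +0.2314 +0.4471 -0.4471]
  T[4,:] = [+0.0000 -0.0321 -0.0949 +0.1447 +0.1330 -0.6624]
  T[5,:] = [+0.0000 +0.0291 +0.1883 -0.1535 -0.1777 +0.0437]
eigenvalue magnitudes: 0.8728, 0.2878, 0.2153, 0.2153, 0.0133, 0.0000.
ρ = 0.8728; 0.8728 < 1 ⇒ converges.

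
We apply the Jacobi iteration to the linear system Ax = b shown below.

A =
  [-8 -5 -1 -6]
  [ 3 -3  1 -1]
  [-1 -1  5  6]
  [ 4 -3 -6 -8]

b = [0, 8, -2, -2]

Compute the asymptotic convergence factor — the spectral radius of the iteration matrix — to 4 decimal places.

1.1333

Split A = D + L + U, D = diag(-8, -3, 5, -8).
Jacobi: T = -D⁻¹(L+U), T[2,3] = -(6)/(5) = -1.2000; T[2,2] = 0.
  T[0,:] = [+0.0000, -0.6250, -0.1250, -0.7500]
  T[1,:] = [+1.0000, +0.0000, +0.3333, -0.3333]
  T[2,:] = [+0.2000, +0.2000, +0.0000, -1.2000]
  T[3,:] = [+0.5000, -0.3750, -0.7500, +0.0000]
moduli |λ_i(T)| = 1.1333, 0.9608, 0.9608, 0.7298.
spectral radius ρ = 1.1333; 1.1333 > 1 ⇒ diverges.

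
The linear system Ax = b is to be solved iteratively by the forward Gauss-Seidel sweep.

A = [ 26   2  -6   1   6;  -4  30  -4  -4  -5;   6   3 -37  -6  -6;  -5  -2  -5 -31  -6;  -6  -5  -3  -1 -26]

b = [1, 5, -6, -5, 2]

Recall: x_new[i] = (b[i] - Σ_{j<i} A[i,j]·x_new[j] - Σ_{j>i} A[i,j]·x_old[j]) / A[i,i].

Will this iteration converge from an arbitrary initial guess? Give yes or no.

Diagonal D = diag(26, 30, -37, -31, -26); L, U strict lower/upper.
T_GS = -(D+L)⁻¹U: row 0 first, T[0,3] = -(1)/(26) = -0.0385; later rows by forward substitution.
  T[0,:] = [+0.0000 -0.0769 +0.2308 -0.0385 -0.2308]
  T[1,:] = [+0.0000 -0.0103 +0.1641 +0.1282 +0.1359]
  T[2,:] = [+0.0000 -0.0133 +0.0507 -0.1580 -0.1886]
  T[3,:] = [+0.0000 +0.0152 -0.0560 +0.0234 -0.1347]
  T[4,:] = [+0.0000 +0.0207 -0.0885 +0.0016 +0.0541]
eigenvalue magnitudes: 0.1703, 0.1377, 0.1377, 0.0230, 0.0000.
ρ(T) = max|λ| = 0.1703; 0.1703 < 1: convergent.

yes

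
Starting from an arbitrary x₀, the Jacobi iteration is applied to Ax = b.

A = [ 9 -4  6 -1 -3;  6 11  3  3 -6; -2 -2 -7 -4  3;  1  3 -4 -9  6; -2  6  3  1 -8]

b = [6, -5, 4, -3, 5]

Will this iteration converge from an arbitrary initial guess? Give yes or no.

no

A = D + L + U where D = diag(9, 11, -7, -9, -8).
Jacobi T = -D⁻¹(L+U): T[3,1] = -(3)/(-9) = +0.3333; T[3,3] = 0.
  T[0,:] = [+0.0000, +0.4444, -0.6667, +0.1111, +0.3333]
  T[1,:] = [-0.5455, +0.0000, -0.2727, -0.2727, +0.5455]
  T[2,:] = [-0.2857, -0.2857, +0.0000, -0.5714, +0.4286]
  T[3,:] = [+0.1111, +0.3333, -0.4444, +0.0000, +0.6667]
  T[4,:] = [-0.2500, +0.7500, +0.3750, +0.1250, +0.0000]
eigenvalue magnitudes: 1.1605, 0.7930, 0.7930, 0.2873, 0.2873.
ρ = 1.1605; 1.1605 > 1: divergent.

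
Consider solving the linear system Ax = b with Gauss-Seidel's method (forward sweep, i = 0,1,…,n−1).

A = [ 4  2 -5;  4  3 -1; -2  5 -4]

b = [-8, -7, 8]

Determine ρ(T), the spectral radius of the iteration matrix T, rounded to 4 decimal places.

1.6748

Split A = D + L + U, D = diag(4, 3, -4).
GS T = -(D+L)⁻¹U: row 0 first, T[0,1] = -(2)/(4) = -0.5000; later rows by forward substitution.
  T[0,:] = [+0.0000, -0.5000, +1.2500]
  T[1,:] = [+0.0000, +0.6667, -1.3333]
  T[2,:] = [+0.0000, +1.0833, -2.2917]
eigenvalue magnitudes: 1.6748, 0.0498, 0.0000.
spectral radius ρ = 1.6748; 1.6748 > 1: divergent.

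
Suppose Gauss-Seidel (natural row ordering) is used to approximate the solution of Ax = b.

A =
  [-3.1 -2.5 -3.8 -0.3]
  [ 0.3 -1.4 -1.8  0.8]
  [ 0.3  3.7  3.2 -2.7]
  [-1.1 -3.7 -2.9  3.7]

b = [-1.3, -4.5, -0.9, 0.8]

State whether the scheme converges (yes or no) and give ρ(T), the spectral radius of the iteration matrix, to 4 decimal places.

no, ρ = 1.5846

Diagonal D = diag(-3.1, -1.4, 3.2, 3.7); L, U strict lower/upper.
GS T = -(D+L)⁻¹U: row 0 first, T[0,3] = -(-0.3)/(-3.1) = -0.0968; later rows by forward substitution.
  T[0,:] = [+0.0000, -0.8065, -1.2258, -0.0968]
  T[1,:] = [+0.0000, -0.1728, -1.5484, +0.5507]
  T[2,:] = [+0.0000, +0.2754, +1.9052, +0.2161]
  T[3,:] = [+0.0000, -0.1967, -0.4195, +0.6913]
moduli |λ_i(T)| = 1.5846, 0.5286, 0.3105, 0.0000.
spectral radius ρ = 1.5846; 1.5846 > 1, so it fails to converge.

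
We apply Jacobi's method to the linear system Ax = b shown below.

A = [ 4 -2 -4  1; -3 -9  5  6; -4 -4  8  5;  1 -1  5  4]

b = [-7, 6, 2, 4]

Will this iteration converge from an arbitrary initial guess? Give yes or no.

no

A = D + L + U where D = diag(4, -9, 8, 4).
T_J = -D⁻¹(L+U): T[2,1] = -(-4)/(8) = +0.5000; T[2,2] = 0.
  T[0,:] = [+0.0000  +0.5000  +1.0000  -0.2500]
  T[1,:] = [-0.3333  +0.0000  +0.5556  +0.6667]
  T[2,:] = [+0.5000  +0.5000  +0.0000  -0.6250]
  T[3,:] = [-0.2500  +0.2500  -1.2500  +0.0000]
moduli |λ_i(T)| = 1.3032, 1.0750, 0.5402, 0.3120.
ρ = 1.3032; 1.3032 > 1, so it fails to converge.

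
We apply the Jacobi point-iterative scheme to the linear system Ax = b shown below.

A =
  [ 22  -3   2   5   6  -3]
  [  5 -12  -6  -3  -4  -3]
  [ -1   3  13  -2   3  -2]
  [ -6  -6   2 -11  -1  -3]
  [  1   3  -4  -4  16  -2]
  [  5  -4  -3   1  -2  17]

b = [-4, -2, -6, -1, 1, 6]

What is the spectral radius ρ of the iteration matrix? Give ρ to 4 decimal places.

0.8580

Split A = D + L + U, D = diag(22, -12, 13, -11, 16, 17).
Jacobi T = -D⁻¹(L+U): T[1,4] = -(-4)/(-12) = -0.3333; T[1,1] = 0.
  T[0,:] = [+0.0000 +0.1364 -0.0909 -0.2273 -0.2727 +0.1364]
  T[1,:] = [+0.4167 +0.0000 -0.5000 -0.2500 -0.3333 -0.2500]
  T[2,:] = [+0.0769 -0.2308 +0.0000 +0.1538 -0.2308 +0.1538]
  T[3,:] = [-0.5455 -0.5455 +0.1818 +0.0000 -0.0909 -0.2727]
  T[4,:] = [-0.0625 -0.1875 +0.2500 +0.2500 +0.0000 +0.1250]
  T[5,:] = [-0.2941 +0.2353 +0.1765 -0.0588 +0.1176 +0.0000]
|eigenvalues of T|: 0.8580, 0.3633, 0.3633, 0.1905, 0.1905, 0.1524.
ρ = 0.8580; 0.8580 < 1: convergent.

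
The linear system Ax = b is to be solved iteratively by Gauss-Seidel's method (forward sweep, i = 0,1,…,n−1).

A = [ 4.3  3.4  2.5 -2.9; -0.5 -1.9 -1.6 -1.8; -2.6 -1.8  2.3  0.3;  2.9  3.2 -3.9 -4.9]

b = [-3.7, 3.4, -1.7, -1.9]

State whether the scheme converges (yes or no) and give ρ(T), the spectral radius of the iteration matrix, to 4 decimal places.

no, ρ = 1.3699

Split A = D + L + U, D = diag(4.3, -1.9, 2.3, -4.9).
T_GS = -(D+L)⁻¹U: row 0 first, T[0,3] = -(-2.9)/(4.3) = +0.6744; later rows by forward substitution.
  T[0,:] = [+0.0000, -0.7907, -0.5814, +0.6744]
  T[1,:] = [+0.0000, +0.2081, -0.6891, -1.1248]
  T[2,:] = [+0.0000, -0.7310, -1.1965, -0.2484]
  T[3,:] = [+0.0000, +0.2497, +0.1582, -0.1378]
|λ(T)| sorted: 1.3699, 0.1937, 0.1937, 0.0000.
ρ = 1.3699; 1.3699 > 1 ⇒ diverges.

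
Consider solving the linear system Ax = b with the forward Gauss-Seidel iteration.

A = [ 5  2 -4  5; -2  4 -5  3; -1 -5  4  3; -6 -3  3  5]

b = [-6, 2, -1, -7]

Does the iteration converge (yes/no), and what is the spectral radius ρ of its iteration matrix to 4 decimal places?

Let D = diag(5, 4, 4, 5); L, U the strict triangles.
GS T = -(D+L)⁻¹U: row 0 first, T[0,3] = -(5)/(5) = -1.0000; later rows by forward substitution.
  T[0,:] = [+0.0000 -0.4000 +0.8000 -1.0000]
  T[1,:] = [+0.0000 -0.2000 +1.6500 -1.2500]
  T[2,:] = [+0.0000 -0.3500 +2.2625 -2.5625]
  T[3,:] = [+0.0000 -0.3900 +0.5925 -0.4125]
|λ(T)| sorted: 1.6321, 0.5251, 0.5251, 0.0000.
ρ(T) = max|λ| = 1.6321; 1.6321 > 1 ⇒ diverges.

no, ρ = 1.6321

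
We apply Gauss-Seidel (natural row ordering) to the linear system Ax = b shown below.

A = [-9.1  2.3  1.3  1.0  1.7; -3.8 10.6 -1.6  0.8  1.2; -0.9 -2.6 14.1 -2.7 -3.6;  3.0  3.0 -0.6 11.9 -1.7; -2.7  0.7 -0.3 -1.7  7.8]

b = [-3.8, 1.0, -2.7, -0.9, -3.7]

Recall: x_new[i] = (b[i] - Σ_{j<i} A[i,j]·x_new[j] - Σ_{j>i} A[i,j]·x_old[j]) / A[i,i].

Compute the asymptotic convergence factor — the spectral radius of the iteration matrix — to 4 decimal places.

0.2088

Diagonal D = diag(-9.1, 10.6, 14.1, 11.9, 7.8); L, U strict lower/upper.
GS T = -(D+L)⁻¹U: row 0 first, T[0,1] = -(2.3)/(-9.1) = +0.2527; later rows by forward substitution.
  T[0,:] = [+0.0000, +0.2527, +0.1429, +0.1099, +0.1868]
  T[1,:] = [+0.0000, +0.0906, +0.2022, -0.0361, -0.0462]
  T[2,:] = [+0.0000, +0.0328, +0.0464, +0.1919, +0.2587]
  T[3,:] = [+0.0000, -0.0849, -0.0846, -0.0089, +0.1205]
  T[4,:] = [+0.0000, +0.0621, +0.0146, +0.0467, +0.1050]
moduli |λ_i(T)| = 0.2088, 0.1432, 0.1432, 0.0843, 0.0000.
ρ(T) = max|λ| = 0.2088; 0.2088 < 1: convergent.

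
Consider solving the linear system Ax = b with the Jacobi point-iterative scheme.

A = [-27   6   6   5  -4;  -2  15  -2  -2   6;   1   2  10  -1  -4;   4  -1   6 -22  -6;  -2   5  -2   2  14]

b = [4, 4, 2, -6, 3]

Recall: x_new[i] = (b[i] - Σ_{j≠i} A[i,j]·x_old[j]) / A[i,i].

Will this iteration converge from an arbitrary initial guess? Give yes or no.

Write A = D+L+U with D = diag(-27, 15, 10, -22, 14).
T_J = -D⁻¹(L+U): T[4,2] = -(-2)/(14) = +0.1429; T[4,4] = 0.
  T[0,:] = [+0.0000, +0.2222, +0.2222, +0.1852, -0.1481]
  T[1,:] = [+0.1333, +0.0000, +0.1333, +0.1333, -0.4000]
  T[2,:] = [-0.1000, -0.2000, +0.0000, +0.1000, +0.4000]
  T[3,:] = [+0.1818, -0.0455, +0.2727, +0.0000, -0.2727]
  T[4,:] = [+0.1429, -0.3571, +0.1429, -0.1429, +0.0000]
moduli |λ_i(T)| = 0.5134, 0.3576, 0.3576, 0.1414, 0.0363.
ρ(T) = max|λ| = 0.5134; 0.5134 < 1, so it converges for any x₀.

yes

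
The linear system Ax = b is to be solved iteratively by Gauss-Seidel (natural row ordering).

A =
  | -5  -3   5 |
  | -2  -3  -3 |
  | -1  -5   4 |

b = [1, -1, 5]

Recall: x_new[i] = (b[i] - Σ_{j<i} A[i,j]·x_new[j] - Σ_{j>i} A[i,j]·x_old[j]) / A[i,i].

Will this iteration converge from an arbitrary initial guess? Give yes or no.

no

Let D = diag(-5, -3, 4); L, U the strict triangles.
T_GS = -(D+L)⁻¹U: row 0 first, T[0,2] = -(5)/(-5) = +1.0000; later rows by forward substitution.
  T[0,:] = [+0.0000  -0.6000  +1.0000]
  T[1,:] = [+0.0000  +0.4000  -1.6667]
  T[2,:] = [+0.0000  +0.3500  -1.8333]
|eigenvalues of T|: 1.5313, 0.0980, 0.0000.
ρ = 1.5313; 1.5313 > 1 ⇒ diverges.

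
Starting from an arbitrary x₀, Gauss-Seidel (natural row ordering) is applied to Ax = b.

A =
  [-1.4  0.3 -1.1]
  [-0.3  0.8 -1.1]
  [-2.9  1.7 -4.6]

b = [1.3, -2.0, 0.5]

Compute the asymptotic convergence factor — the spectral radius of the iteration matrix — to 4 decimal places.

0.7153

Split A = D + L + U, D = diag(-1.4, 0.8, -4.6).
GS T = -(D+L)⁻¹U: row 0 first, T[0,1] = -(0.3)/(-1.4) = +0.2143; later rows by forward substitution.
  T[0,:] = [+0.0000  +0.2143  -0.7857]
  T[1,:] = [+0.0000  +0.0804  +1.0804]
  T[2,:] = [+0.0000  -0.1054  +0.8946]
eigenvalue magnitudes: 0.7153, 0.2597, 0.0000.
ρ(T) = max|λ| = 0.7153; 0.7153 < 1 ⇒ converges.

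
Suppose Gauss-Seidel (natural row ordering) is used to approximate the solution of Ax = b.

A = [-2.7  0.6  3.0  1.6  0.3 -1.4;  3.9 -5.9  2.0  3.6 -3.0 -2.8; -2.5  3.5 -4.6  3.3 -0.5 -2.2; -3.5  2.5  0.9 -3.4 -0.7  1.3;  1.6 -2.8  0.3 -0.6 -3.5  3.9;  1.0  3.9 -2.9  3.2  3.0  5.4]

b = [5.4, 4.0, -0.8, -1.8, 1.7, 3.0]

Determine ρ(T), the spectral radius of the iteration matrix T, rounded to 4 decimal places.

1.4703

Let D = diag(-2.7, -5.9, -4.6, -3.4, -3.5, 5.4); L, U the strict triangles.
Gauss-Seidel: T = -(D+L)⁻¹U, row 0 first, T[0,1] = -(0.6)/(-2.7) = +0.2222; later rows by forward substitution.
  T[0,:] = [+0.0000, +0.2222, +1.1111, +0.5926, +0.1111, -0.5185]
  T[1,:] = [+0.0000, +0.1469, +1.0734, +1.0019, -0.4350, -0.8173]
  T[2,:] = [+0.0000, -0.0090, +0.2129, +1.1576, -0.5001, -0.8183]
  T[3,:] = [+0.0000, -0.1231, -0.2981, +0.4331, -0.7725, +0.0985]
  T[4,:] = [+0.0000, +0.0044, -0.2815, -0.5056, +0.4884, +1.4441]
  T[5,:] = [+0.0000, -0.0816, -0.5337, -0.1874, +0.2115, -0.6138]
moduli |λ_i(T)| = 1.4703, 1.0835, 0.6571, 0.6571, 0.0033, 0.0000.
ρ = 1.4703; 1.4703 > 1 ⇒ diverges.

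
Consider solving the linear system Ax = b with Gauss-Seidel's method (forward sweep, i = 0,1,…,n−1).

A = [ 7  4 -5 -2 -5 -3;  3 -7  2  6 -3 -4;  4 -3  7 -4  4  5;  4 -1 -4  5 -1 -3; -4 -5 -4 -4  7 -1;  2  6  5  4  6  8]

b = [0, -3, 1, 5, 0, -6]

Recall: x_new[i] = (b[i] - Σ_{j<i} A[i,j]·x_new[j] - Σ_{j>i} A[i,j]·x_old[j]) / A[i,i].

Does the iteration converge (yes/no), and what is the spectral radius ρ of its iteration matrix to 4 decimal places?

Write A = D+L+U with D = diag(7, -7, 7, 5, 7, 8).
Gauss-Seidel: T = -(D+L)⁻¹U, row 0 first, T[0,5] = -(-3)/(7) = +0.4286; later rows by forward substitution.
  T[0,:] = [+0.0000  -0.5714  +0.7143  +0.2857  +0.7143  +0.4286]
  T[1,:] = [+0.0000  -0.2449  +0.5918  +0.9796  -0.1224  -0.3878]
  T[2,:] = [+0.0000  +0.2216  -0.1545  +0.8280  -1.0321  -1.1254]
  T[3,:] = [+0.0000  +0.5854  -0.5767  +0.6297  -1.2216  -0.7207]
  T[4,:] = [+0.0000  -0.0403  +0.4131  +1.6960  -0.9671  -0.9441]
  T[5,:] = [+0.0000  -0.0744  -0.5473  -2.9105  +1.8944  +1.9555]
|eigenvalues of T|: 1.4964, 0.5439, 0.2721, 0.0579, 0.0519, 0.0000.
spectral radius ρ = 1.4964; 1.4964 > 1 ⇒ diverges.

no, ρ = 1.4964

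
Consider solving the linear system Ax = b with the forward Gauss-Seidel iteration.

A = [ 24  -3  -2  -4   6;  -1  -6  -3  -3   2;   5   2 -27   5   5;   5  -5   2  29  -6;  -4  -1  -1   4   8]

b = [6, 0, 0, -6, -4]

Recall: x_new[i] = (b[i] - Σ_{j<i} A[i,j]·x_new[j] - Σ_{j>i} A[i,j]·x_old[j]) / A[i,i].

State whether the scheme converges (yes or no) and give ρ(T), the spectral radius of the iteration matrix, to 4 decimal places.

yes, ρ = 0.4616

Split A = D + L + U, D = diag(24, -6, -27, 29, 8).
GS T = -(D+L)⁻¹U: row 0 first, T[0,4] = -(6)/(24) = -0.2500; later rows by forward substitution.
  T[0,:] = [+0.0000 +0.1250 +0.0833 +0.1667 -0.2500]
  T[1,:] = [+0.0000 -0.0208 -0.5139 -0.5278 +0.3750]
  T[2,:] = [+0.0000 +0.0216 -0.0226 +0.1770 +0.1667]
  T[3,:] = [+0.0000 -0.0266 -0.1014 -0.1319 +0.3032]
  T[4,:] = [+0.0000 +0.0759 +0.0253 +0.1054 -0.2089]
eigenvalue magnitudes: 0.4616, 0.1964, 0.1964, 0.0672, 0.0000.
ρ = 0.4616; 0.4616 < 1 ⇒ converges.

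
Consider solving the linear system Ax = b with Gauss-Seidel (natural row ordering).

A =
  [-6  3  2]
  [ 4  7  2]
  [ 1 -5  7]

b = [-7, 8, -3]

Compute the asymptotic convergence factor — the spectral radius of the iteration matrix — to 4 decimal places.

A = D + L + U where D = diag(-6, 7, 7).
Gauss-Seidel: T = -(D+L)⁻¹U, row 0 first, T[0,2] = -(2)/(-6) = +0.3333; later rows by forward substitution.
  T[0,:] = [+0.0000  +0.5000  +0.3333]
  T[1,:] = [+0.0000  -0.2857  -0.4762]
  T[2,:] = [+0.0000  -0.2755  -0.3878]
moduli |λ_i(T)| = 0.7025, 0.0290, 0.0000.
ρ = 0.7025; 0.7025 < 1: convergent.

0.7025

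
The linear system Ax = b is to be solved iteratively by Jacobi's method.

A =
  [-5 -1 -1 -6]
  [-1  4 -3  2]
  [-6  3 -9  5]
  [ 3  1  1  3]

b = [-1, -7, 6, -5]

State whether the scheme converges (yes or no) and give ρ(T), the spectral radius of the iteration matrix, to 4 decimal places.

Diagonal D = diag(-5, 4, -9, 3); L, U strict lower/upper.
Jacobi T = -D⁻¹(L+U): T[0,1] = -(-1)/(-5) = -0.2000; T[0,0] = 0.
  T[0,:] = [+0.0000 -0.2000 -0.2000 -1.2000]
  T[1,:] = [+0.2500 +0.0000 +0.7500 -0.5000]
  T[2,:] = [-0.6667 +0.3333 +0.0000 +0.5556]
  T[3,:] = [-1.0000 -0.3333 -0.3333 +0.0000]
|roots of det(T-λI)|: 1.1567, 0.9314, 0.7447, 0.5194.
spectral radius ρ = 1.1567; 1.1567 > 1 ⇒ diverges.

no, ρ = 1.1567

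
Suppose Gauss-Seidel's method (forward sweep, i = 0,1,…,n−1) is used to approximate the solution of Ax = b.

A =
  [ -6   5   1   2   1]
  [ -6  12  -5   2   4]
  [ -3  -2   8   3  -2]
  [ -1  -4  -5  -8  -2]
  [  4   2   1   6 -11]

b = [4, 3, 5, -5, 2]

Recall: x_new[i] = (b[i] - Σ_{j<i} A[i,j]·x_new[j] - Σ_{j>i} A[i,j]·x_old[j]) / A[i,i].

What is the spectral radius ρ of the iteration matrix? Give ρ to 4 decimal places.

Split A = D + L + U, D = diag(-6, 12, 8, -8, -11).
T_GS = -(D+L)⁻¹U: row 0 first, T[0,2] = -(1)/(-6) = +0.1667; later rows by forward substitution.
  T[0,:] = [+0.0000, +0.8333, +0.1667, +0.3333, +0.1667]
  T[1,:] = [+0.0000, +0.4167, +0.5000, +0.0000, -0.2500]
  T[2,:] = [+0.0000, +0.4167, +0.1875, -0.2500, +0.2500]
  T[3,:] = [+0.0000, -0.5729, -0.3880, +0.1146, -0.3021]
  T[4,:] = [+0.0000, +0.1042, -0.0431, +0.1610, -0.1269]
|roots of det(T-λI)|: 0.9096, 0.3178, 0.3178, 0.1289, 0.0000.
ρ = 0.9096; 0.9096 < 1: convergent.

0.9096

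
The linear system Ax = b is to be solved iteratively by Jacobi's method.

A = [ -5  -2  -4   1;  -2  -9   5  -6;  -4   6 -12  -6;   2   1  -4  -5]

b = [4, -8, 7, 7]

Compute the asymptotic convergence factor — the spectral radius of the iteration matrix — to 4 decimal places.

Write A = D+L+U with D = diag(-5, -9, -12, -5).
Jacobi: T = -D⁻¹(L+U), T[3,1] = -(1)/(-5) = +0.2000; T[3,3] = 0.
  T[0,:] = [+0.0000  -0.4000  -0.8000  +0.2000]
  T[1,:] = [-0.2222  +0.0000  +0.5556  -0.6667]
  T[2,:] = [-0.3333  +0.5000  +0.0000  -0.5000]
  T[3,:] = [+0.4000  +0.2000  -0.8000  +0.0000]
moduli |λ_i(T)| = 1.2782, 0.6121, 0.4961, 0.4961.
spectral radius ρ = 1.2782; 1.2782 > 1: divergent.

1.2782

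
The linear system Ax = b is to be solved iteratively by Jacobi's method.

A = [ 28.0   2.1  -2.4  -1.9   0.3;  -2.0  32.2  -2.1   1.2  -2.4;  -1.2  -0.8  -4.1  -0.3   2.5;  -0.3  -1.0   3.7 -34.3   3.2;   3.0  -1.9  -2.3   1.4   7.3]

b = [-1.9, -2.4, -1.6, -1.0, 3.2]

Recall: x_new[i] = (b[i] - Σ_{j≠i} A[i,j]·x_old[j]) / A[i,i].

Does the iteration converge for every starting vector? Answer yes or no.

A = D + L + U where D = diag(28, 32.2, -4.1, -34.3, 7.3).
Jacobi T = -D⁻¹(L+U): T[0,4] = -(0.3)/(28) = -0.0107; T[0,0] = 0.
  T[0,:] = [+0.0000, -0.0750, +0.0857, +0.0679, -0.0107]
  T[1,:] = [+0.0621, +0.0000, +0.0652, -0.0373, +0.0745]
  T[2,:] = [-0.2927, -0.1951, +0.0000, -0.0732, +0.6098]
  T[3,:] = [-0.0087, -0.0292, +0.1079, +0.0000, +0.0933]
  T[4,:] = [-0.4110, +0.2603, +0.3151, -0.1918, +0.0000]
|λ(T)| sorted: 0.4723, 0.2206, 0.2206, 0.0555, 0.0555.
ρ(T) = max|λ| = 0.4723; 0.4723 < 1, so it converges for any x₀.

yes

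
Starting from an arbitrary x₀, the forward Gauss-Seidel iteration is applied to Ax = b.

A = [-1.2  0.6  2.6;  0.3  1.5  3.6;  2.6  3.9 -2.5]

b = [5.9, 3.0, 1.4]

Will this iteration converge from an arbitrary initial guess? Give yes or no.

no

Split A = D + L + U, D = diag(-1.2, 1.5, -2.5).
T_GS = -(D+L)⁻¹U: row 0 first, T[0,2] = -(2.6)/(-1.2) = +2.1667; later rows by forward substitution.
  T[0,:] = [+0.0000  +0.5000  +2.1667]
  T[1,:] = [+0.0000  -0.1000  -2.8333]
  T[2,:] = [+0.0000  +0.3640  -2.1667]
eigenvalue magnitudes: 1.3242, 0.9424, 0.0000.
ρ(T) = max|λ| = 1.3242; 1.3242 > 1: divergent.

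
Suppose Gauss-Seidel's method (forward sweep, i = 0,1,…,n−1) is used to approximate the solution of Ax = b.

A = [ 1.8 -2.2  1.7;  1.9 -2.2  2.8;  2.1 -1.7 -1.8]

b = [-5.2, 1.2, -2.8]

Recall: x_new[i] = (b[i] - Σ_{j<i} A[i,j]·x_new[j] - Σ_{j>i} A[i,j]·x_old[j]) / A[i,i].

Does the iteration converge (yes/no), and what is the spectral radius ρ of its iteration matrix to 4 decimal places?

A = D + L + U where D = diag(1.8, -2.2, -1.8).
GS T = -(D+L)⁻¹U: row 0 first, T[0,2] = -(1.7)/(1.8) = -0.9444; later rows by forward substitution.
  T[0,:] = [+0.0000 +1.2222 -0.9444]
  T[1,:] = [+0.0000 +1.0556 +0.4571]
  T[2,:] = [+0.0000 +0.4290 -1.5335]
|λ(T)| sorted: 1.6072, 1.1292, 0.0000.
ρ(T) = max|λ| = 1.6072; 1.6072 > 1, so it fails to converge.

no, ρ = 1.6072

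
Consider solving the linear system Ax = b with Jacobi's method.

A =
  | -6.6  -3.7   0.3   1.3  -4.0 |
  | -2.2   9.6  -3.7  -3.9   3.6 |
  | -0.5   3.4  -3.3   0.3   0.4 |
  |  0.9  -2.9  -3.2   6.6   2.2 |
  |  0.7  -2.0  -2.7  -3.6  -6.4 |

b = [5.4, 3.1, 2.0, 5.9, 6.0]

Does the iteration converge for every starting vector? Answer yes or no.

no

Split A = D + L + U, D = diag(-6.6, 9.6, -3.3, 6.6, -6.4).
Jacobi: T = -D⁻¹(L+U), T[0,2] = -(0.3)/(-6.6) = +0.0455; T[0,0] = 0.
  T[0,:] = [+0.0000  -0.5606  +0.0455  +0.1970  -0.6061]
  T[1,:] = [+0.2292  +0.0000  +0.3854  +0.4062  -0.3750]
  T[2,:] = [-0.1515  +1.0303  +0.0000  +0.0909  +0.1212]
  T[3,:] = [-0.1364  +0.4394  +0.4848  +0.0000  -0.3333]
  T[4,:] = [+0.1094  -0.3125  -0.4219  -0.5625  +0.0000]
|eigenvalues of T|: 1.1609, 0.5070, 0.5070, 0.4415, 0.4415.
ρ = 1.1609; 1.1609 > 1, so it fails to converge.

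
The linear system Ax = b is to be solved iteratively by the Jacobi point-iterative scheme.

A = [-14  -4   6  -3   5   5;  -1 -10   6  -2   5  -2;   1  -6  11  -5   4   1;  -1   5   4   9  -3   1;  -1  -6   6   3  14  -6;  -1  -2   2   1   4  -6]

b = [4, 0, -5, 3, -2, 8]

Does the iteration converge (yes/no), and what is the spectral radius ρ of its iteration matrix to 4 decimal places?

no, ρ = 1.2403

Split A = D + L + U, D = diag(-14, -10, 11, 9, 14, -6).
Jacobi: T = -D⁻¹(L+U), T[0,1] = -(-4)/(-14) = -0.2857; T[0,0] = 0.
  T[0,:] = [+0.0000  -0.2857  +0.4286  -0.2143  +0.3571  +0.3571]
  T[1,:] = [-0.1000  +0.0000  +0.6000  -0.2000  +0.5000  -0.2000]
  T[2,:] = [-0.0909  +0.5455  +0.0000  +0.4545  -0.3636  -0.0909]
  T[3,:] = [+0.1111  -0.5556  -0.4444  +0.0000  +0.3333  -0.1111]
  T[4,:] = [+0.0714  +0.4286  -0.4286  -0.2143  +0.0000  +0.4286]
  T[5,:] = [-0.1667  -0.3333  +0.3333  +0.1667  +0.6667  +0.0000]
eigenvalue magnitudes: 1.2403, 0.5608, 0.5608, 0.5393, 0.5393, 0.0834.
ρ = 1.2403; 1.2403 > 1, so it fails to converge.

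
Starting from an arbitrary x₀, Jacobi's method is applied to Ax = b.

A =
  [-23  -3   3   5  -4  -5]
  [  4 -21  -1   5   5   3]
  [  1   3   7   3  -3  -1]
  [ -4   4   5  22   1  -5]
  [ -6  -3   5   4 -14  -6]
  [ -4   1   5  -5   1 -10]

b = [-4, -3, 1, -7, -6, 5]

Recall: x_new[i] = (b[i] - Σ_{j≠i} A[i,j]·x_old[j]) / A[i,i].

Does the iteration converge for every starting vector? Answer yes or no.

yes

Write A = D+L+U with D = diag(-23, -21, 7, 22, -14, -10).
Jacobi T = -D⁻¹(L+U): T[2,3] = -(3)/(7) = -0.4286; T[2,2] = 0.
  T[0,:] = [+0.0000 -0.1304 +0.1304 +0.2174 -0.1739 -0.2174]
  T[1,:] = [+0.1905 +0.0000 -0.0476 +0.2381 +0.2381 +0.1429]
  T[2,:] = [-0.1429 -0.4286 +0.0000 -0.4286 +0.4286 +0.1429]
  T[3,:] = [+0.1818 -0.1818 -0.2273 +0.0000 -0.0455 +0.2273]
  T[4,:] = [-0.4286 -0.2143 +0.3571 +0.2857 +0.0000 -0.4286]
  T[5,:] = [-0.4000 +0.1000 +0.5000 -0.5000 +0.1000 +0.0000]
moduli |λ_i(T)| = 0.8391, 0.3980, 0.3980, 0.3703, 0.3703, 0.1817.
spectral radius ρ = 0.8391; 0.8391 < 1 ⇒ converges.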